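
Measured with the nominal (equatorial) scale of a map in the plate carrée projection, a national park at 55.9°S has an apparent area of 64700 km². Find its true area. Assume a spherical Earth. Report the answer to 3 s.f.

For the equirectangular projection with φ₀ = 0 (plate carrée), h = 1 along meridians and k = sec φ along parallels.
Areal scale = h·k = 1 × sec φ; at 55.9°, h = 1.000, k = 1.784, so h·k = 1.784.
True area = apparent / (areal scale) = 64700 / 1.784 ≈ 36300 km².

36300 km²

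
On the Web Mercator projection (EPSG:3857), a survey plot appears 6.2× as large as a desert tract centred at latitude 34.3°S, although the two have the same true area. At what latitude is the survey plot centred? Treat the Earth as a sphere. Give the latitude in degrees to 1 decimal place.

70.6°

Mercator areal scale is sec²φ, so apparent-area ratio = sec²φ₁ / sec²φ₂ = cos²φ₂ / cos²φ₁.
cos²φ₂ / cos²φ₁ = 6.2  ⇒  cos φ₁ = cos 34.3° / √6.2 = 0.8261/2.490 = 0.3318.
φ₁ = arccos(0.3318) ≈ 70.6°.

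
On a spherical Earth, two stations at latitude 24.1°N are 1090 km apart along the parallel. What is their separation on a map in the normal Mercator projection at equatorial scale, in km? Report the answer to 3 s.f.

1190 km

Mercator is conformal, so the point scale is isotropic: h = k = sec φ = 1/cos φ.
Along the parallel, k = sec 24.1° = 1/0.9128 = 1.095.
Map distance = 1090 × 1.095 ≈ 1190 km.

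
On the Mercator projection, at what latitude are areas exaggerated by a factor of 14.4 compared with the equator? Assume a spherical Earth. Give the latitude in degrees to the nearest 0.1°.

Mercator areal scale is sec²φ.
sec²φ = 14.4  ⇒  cos²φ = 0.06944  ⇒  cos φ = 0.2635.
φ = arccos(0.2635) ≈ 74.7°.

74.7°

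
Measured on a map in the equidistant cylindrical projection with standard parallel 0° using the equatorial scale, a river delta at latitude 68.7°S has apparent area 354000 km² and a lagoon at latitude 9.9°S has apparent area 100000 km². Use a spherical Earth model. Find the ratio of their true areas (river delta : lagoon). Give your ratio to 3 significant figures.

1.31

On the plate carrée, areal scale = h·k = 1 × sec φ, so true area = apparent × cos φ.
True area of river delta: 354000 × cos(68.7°) = 354000 × 0.3633 = 128600 km².
True area of lagoon: 100000 × cos(9.9°) = 100000 × 0.9851 = 98510 km².
Ratio = 128600 / 98510 ≈ 1.31.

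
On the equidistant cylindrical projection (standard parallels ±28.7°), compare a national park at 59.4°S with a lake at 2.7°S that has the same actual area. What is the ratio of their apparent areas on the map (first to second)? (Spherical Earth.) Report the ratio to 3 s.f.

With standard parallel φ₀ = 28.7°, the equirectangular projection gives x = Rλ cos φ₀, y = Rφ, so h = 1 and k = cos 28.7° / cos φ.
Areal scale at 59.4°: h·k = 1.000 × 1.723 = 1.723.
Areal scale at 2.7°: h·k = 1.000 × 0.8781 = 0.8781.
Ratio = 1.723/0.8781 ≈ 1.96.

1.96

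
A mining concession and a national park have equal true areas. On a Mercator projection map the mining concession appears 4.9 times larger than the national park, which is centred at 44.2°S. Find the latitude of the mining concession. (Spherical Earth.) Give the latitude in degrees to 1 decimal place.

On Mercator, (apparent₁)/(apparent₂) = sec²φ₁ / sec²φ₂ when true areas are equal.
cos²φ₂ / cos²φ₁ = 4.9  ⇒  cos φ₁ = cos 44.2° / √4.9 = 0.7169/2.214 = 0.3239.
φ₁ = arccos(0.3239) ≈ 71.1°.

71.1°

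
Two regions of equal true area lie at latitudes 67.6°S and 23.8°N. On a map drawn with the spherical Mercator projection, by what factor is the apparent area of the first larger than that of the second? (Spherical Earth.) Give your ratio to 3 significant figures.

Mercator is conformal with k = sec φ, so areal scale = k² = sec²φ.
At 67.6°: sec²(67.6°) = 1/0.3811² = 6.886.
At 23.8°: sec²(23.8°) = 1/0.9150² = 1.195.
Ratio = 6.886/1.195 = cos²(23.8°)/cos²(67.6°) ≈ 5.76.

5.76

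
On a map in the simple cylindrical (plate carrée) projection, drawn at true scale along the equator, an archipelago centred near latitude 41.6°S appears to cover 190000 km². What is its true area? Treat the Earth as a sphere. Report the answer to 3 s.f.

Plate carrée maps x = Rλ, y = Rφ. The meridian scale is h = 1 and the parallel scale is k = 1/cos φ = sec φ.
Areal scale = h·k = 1 × sec φ; at 41.6°, h = 1.000, k = 1.337, so h·k = 1.337.
True area = apparent / (areal scale) = 190000 / 1.337 ≈ 142000 km².

142000 km²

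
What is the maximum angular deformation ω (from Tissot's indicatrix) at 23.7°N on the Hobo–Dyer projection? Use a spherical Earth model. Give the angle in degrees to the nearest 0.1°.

16.4°

The Hobo–Dyer projection is cylindrical equal-area with φ₀ = 37.5°. Cylindrical equal-area (φ₀ = 37.5°): h = cos φ / cos 37.5° along meridians, k = cos 37.5° / cos φ along parallels; h·k = 1.
At 23.7°: h = 1.154, k = 0.8664; principal scales a = 1.154, b = 0.8664.
sin(ω/2) = (a − b)/(a + b) = 0.2877/2.021 = 0.1424, so ω = 2 arcsin(0.1424) ≈ 16.4°.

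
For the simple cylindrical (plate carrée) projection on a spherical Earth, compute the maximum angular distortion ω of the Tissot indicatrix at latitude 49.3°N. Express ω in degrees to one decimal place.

24.3°

Plate carrée maps x = Rλ, y = Rφ. The meridian scale is h = 1 and the parallel scale is k = 1/cos φ = sec φ.
At 49.3°: h = 1.000, k = 1.534; principal scales a = 1.534, b = 1.000.
sin(ω/2) = (a − b)/(a + b) = 0.5335/2.534 = 0.2106, so ω = 2 arcsin(0.2106) ≈ 24.3°.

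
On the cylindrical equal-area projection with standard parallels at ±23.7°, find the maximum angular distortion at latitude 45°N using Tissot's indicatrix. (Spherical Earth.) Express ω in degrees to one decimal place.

29.3°

Cylindrical equal-area (φ₀ = 23.7°): h = cos φ / cos 23.7° along meridians, k = cos 23.7° / cos φ along parallels; h·k = 1.
At 45°: h = 0.7722, k = 1.295; principal scales a = 1.295, b = 0.7722.
sin(ω/2) = (a − b)/(a + b) = 0.5227/2.067 = 0.2529, so ω = 2 arcsin(0.2529) ≈ 29.3°.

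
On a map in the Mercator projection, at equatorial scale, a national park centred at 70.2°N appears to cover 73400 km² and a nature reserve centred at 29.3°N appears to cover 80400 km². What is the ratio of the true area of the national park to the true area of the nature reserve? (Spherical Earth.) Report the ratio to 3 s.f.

On Mercator the areal scale is sec²φ, so true area = apparent × cos²φ.
True area of national park: 73400 × cos²(70.2°) = 73400 × 0.1147 = 8422 km².
True area of nature reserve: 80400 × cos²(29.3°) = 80400 × 0.7605 = 61140 km².
Ratio = 8422 / 61140 ≈ 0.138.

0.138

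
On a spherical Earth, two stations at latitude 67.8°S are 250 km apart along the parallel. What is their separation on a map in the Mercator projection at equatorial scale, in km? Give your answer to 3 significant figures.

The Mercator projection is conformal; its linear scale factor is the same in every direction and equals sec φ = 1/cos φ.
Along the parallel, k = sec 67.8° = 1/0.3778 = 2.647.
Map distance = 250 × 2.647 ≈ 662 km.

662 km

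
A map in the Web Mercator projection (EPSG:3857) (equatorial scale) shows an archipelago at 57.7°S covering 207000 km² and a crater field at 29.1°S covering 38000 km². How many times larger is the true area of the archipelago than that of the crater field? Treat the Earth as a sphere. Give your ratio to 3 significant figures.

Mercator's areal exaggeration is sec²φ; hence true area = (apparent area) · cos²φ.
True area of archipelago: 207000 × cos²(57.7°) = 207000 × 0.2855 = 59110 km².
True area of crater field: 38000 × cos²(29.1°) = 38000 × 0.7635 = 29010 km².
Ratio = 59110 / 29010 ≈ 2.04.

2.04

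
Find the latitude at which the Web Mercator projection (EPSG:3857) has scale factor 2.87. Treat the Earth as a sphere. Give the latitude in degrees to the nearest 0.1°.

Mercator scale is k = sec φ = 1/cos φ.
1/cos φ = 2.87  ⇒  cos φ = 0.3484  ⇒  φ = arccos(0.3484) ≈ 69.6°.

69.6°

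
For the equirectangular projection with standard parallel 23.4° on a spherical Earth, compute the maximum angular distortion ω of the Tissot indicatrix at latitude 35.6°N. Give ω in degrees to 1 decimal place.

6.9°

In the equirectangular projection with standard parallel φ₀ = 23.4° (x = Rλ cos φ₀, y = Rφ), meridians are true-scale (h = 1) and the parallel scale is k = cos φ₀ / cos φ.
At 35.6°: h = 1.000, k = 1.129; principal scales a = 1.129, b = 1.000.
sin(ω/2) = (a − b)/(a + b) = 0.1287/2.129 = 0.06046, so ω = 2 arcsin(0.06046) ≈ 6.9°.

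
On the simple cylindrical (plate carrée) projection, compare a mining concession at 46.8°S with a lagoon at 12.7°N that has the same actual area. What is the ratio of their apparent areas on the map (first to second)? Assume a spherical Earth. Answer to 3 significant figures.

For the equirectangular projection with φ₀ = 0 (plate carrée), h = 1 along meridians and k = sec φ along parallels.
Areal scale at 46.8°: h·k = 1.000 × 1.461 = 1.461.
Areal scale at 12.7°: h·k = 1.000 × 1.025 = 1.025.
Ratio = 1.461/1.025 ≈ 1.43.

1.43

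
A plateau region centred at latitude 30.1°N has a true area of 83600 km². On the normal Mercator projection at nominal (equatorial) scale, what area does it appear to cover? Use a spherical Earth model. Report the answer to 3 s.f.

112000 km²

Mercator is conformal, so the point scale is isotropic: h = k = sec φ = 1/cos φ.
Areal scale = k² = sec²φ = 1/cos²(30.1°) = 1/0.8652² = 1.336.
Apparent area = 83600 × 1.336 ≈ 112000 km².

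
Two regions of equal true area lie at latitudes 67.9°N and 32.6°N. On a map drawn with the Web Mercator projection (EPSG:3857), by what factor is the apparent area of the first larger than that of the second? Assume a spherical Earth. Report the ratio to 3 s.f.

On Mercator, area is exaggerated by sec²φ = 1/cos²φ.
At 67.9°: sec²(67.9°) = 1/0.3762² = 7.065.
At 32.6°: sec²(32.6°) = 1/0.8425² = 1.409.
Ratio = 7.065/1.409 = cos²(32.6°)/cos²(67.9°) ≈ 5.01.

5.01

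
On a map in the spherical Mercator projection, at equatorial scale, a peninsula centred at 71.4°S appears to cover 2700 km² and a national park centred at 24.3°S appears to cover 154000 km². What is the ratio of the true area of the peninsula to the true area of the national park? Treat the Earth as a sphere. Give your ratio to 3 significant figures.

0.00215

On Mercator the areal scale is sec²φ, so true area = apparent × cos²φ.
True area of peninsula: 2700 × cos²(71.4°) = 2700 × 0.1017 = 274.7 km².
True area of national park: 154000 × cos²(24.3°) = 154000 × 0.8307 = 127900 km².
Ratio = 274.7 / 127900 ≈ 0.00215.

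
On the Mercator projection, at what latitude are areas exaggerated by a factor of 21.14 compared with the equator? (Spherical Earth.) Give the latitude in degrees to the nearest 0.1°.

Mercator areal scale is sec²φ.
sec²φ = 21.14  ⇒  cos²φ = 0.04730  ⇒  cos φ = 0.2175.
φ = arccos(0.2175) ≈ 77.4°.

77.4°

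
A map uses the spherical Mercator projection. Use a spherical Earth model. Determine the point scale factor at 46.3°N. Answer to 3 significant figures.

Mercator is conformal, so the point scale is isotropic: h = k = sec φ = 1/cos φ.
k = 1/cos 46.3° = 1/0.6909 = 1.447.

1.45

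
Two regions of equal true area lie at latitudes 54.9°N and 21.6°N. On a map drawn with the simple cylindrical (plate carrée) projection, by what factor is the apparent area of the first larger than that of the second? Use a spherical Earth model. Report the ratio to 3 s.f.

1.62

In the plate carrée (x = Rλ, y = Rφ), meridians are true-scale (h = 1) and parallels are stretched by k = sec φ.
Areal scale at 54.9°: h·k = 1.000 × 1.739 = 1.739.
Areal scale at 21.6°: h·k = 1.000 × 1.076 = 1.076.
Ratio = 1.739/1.076 ≈ 1.62.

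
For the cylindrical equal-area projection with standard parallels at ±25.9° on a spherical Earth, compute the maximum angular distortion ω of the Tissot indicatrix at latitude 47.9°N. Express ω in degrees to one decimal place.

33.2°

A cylindrical equal-area projection with standard parallel φ₀ has meridian scale h = cos φ / cos φ₀ and parallel scale k = cos φ₀ / cos φ (so areas are preserved, h·k = 1).
At 47.9°: h = 0.7453, k = 1.342; principal scales a = 1.342, b = 0.7453.
sin(ω/2) = (a − b)/(a + b) = 0.5965/2.087 = 0.2858, so ω = 2 arcsin(0.2858) ≈ 33.2°.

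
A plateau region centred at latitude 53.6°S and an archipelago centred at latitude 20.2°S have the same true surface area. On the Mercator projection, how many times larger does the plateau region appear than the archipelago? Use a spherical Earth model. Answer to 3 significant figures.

Mercator is conformal with k = sec φ, so areal scale = k² = sec²φ.
At 53.6°: sec²(53.6°) = 1/0.5934² = 2.840.
At 20.2°: sec²(20.2°) = 1/0.9385² = 1.135.
Ratio = 2.840/1.135 = cos²(20.2°)/cos²(53.6°) ≈ 2.50.

2.50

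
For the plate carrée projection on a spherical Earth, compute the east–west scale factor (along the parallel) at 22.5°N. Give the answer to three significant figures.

For the equirectangular projection with φ₀ = 0 (plate carrée), h = 1 along meridians and k = sec φ along parallels.
k = 1/cos 22.5° = 1/0.9239 = 1.082.

1.08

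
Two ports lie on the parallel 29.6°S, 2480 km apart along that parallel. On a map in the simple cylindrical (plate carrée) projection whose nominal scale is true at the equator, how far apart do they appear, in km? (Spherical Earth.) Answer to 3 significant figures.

2850 km

In the plate carrée (x = Rλ, y = Rφ), meridians are true-scale (h = 1) and parallels are stretched by k = sec φ.
Along the parallel, k = sec 29.6° = 1/0.8695 = 1.150.
Map distance = 2480 × 1.150 ≈ 2850 km.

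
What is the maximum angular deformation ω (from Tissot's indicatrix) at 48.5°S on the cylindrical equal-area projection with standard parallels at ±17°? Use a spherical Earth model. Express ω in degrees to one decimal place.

A cylindrical equal-area projection with standard parallel φ₀ has meridian scale h = cos φ / cos φ₀ and parallel scale k = cos φ₀ / cos φ (so areas are preserved, h·k = 1).
At 48.5°: h = 0.6929, k = 1.443; principal scales a = 1.443, b = 0.6929.
sin(ω/2) = (a − b)/(a + b) = 0.7503/2.136 = 0.3513, so ω = 2 arcsin(0.3513) ≈ 41.1°.

41.1°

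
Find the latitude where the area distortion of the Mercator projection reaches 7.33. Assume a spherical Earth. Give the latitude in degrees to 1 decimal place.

Mercator areal scale is sec²φ.
sec²φ = 7.33  ⇒  cos²φ = 0.1364  ⇒  cos φ = 0.3694.
φ = arccos(0.3694) ≈ 68.3°.

68.3°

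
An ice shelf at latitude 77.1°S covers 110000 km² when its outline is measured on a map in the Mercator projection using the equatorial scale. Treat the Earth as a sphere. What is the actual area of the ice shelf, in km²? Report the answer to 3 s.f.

For Mercator, h = k = sec φ (a conformal cylindrical projection has a single point scale, 1/cos φ).
Areal scale = k² = sec²φ = 1/cos²(77.1°) = 1/0.2233² = 20.06.
True area = apparent / (areal scale) = 110000 / 20.06 ≈ 5480 km².

5480 km²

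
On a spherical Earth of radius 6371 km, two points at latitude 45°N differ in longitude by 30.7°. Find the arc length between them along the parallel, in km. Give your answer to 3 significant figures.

2410 km

Arc length along a parallel = R cos φ · Δλ (with Δλ in radians).
= 6371 × cos 45° × (30.7° × π/180) = 6371 × 0.7071 × 0.5358 ≈ 2410 km.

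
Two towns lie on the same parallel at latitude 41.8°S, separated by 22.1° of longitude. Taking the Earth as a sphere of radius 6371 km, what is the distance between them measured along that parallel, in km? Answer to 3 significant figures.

Arc length along a parallel = R cos φ · Δλ (with Δλ in radians).
= 6371 × cos 41.8° × (22.1° × π/180) = 6371 × 0.7455 × 0.3857 ≈ 1830 km.

1830 km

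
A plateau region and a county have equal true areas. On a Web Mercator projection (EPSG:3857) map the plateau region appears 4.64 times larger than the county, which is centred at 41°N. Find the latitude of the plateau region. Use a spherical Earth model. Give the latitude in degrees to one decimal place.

On Mercator, (apparent₁)/(apparent₂) = sec²φ₁ / sec²φ₂ when true areas are equal.
cos²φ₂ / cos²φ₁ = 4.64  ⇒  cos φ₁ = cos 41° / √4.64 = 0.7547/2.154 = 0.3504.
φ₁ = arccos(0.3504) ≈ 69.5°.

69.5°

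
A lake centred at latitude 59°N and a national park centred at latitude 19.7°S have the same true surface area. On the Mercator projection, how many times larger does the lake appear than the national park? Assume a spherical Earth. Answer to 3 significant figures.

3.34

On Mercator, area is exaggerated by sec²φ = 1/cos²φ.
At 59°: sec²(59°) = 1/0.5150² = 3.770.
At 19.7°: sec²(19.7°) = 1/0.9415² = 1.128.
Ratio = 3.770/1.128 = cos²(19.7°)/cos²(59°) ≈ 3.34.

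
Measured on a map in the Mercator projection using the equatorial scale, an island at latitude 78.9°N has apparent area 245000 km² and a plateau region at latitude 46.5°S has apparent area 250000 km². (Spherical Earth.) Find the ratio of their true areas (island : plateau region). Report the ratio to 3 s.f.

Mercator's areal exaggeration is sec²φ; hence true area = (apparent area) · cos²φ.
True area of island: 245000 × cos²(78.9°) = 245000 × 0.03706 = 9081 km².
True area of plateau region: 250000 × cos²(46.5°) = 250000 × 0.4738 = 118500 km².
Ratio = 9081 / 118500 ≈ 0.0767.

0.0767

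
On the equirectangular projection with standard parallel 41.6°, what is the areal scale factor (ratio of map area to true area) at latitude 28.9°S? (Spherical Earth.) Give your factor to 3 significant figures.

In the equirectangular projection with standard parallel φ₀ = 41.6° (x = Rλ cos φ₀, y = Rφ), meridians are true-scale (h = 1) and the parallel scale is k = cos φ₀ / cos φ.
Areal scale = h·k = 1 × cos φ₀ / cos φ; at 28.9°, h = 1.000, k = 0.8542, so h·k = 0.8542.

0.854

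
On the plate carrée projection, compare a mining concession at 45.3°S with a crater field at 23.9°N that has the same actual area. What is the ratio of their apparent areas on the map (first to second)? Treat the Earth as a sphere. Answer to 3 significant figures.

Plate carrée maps x = Rλ, y = Rφ. The meridian scale is h = 1 and the parallel scale is k = 1/cos φ = sec φ.
Areal scale at 45.3°: h·k = 1.000 × 1.422 = 1.422.
Areal scale at 23.9°: h·k = 1.000 × 1.094 = 1.094.
Ratio = 1.422/1.094 ≈ 1.30.

1.30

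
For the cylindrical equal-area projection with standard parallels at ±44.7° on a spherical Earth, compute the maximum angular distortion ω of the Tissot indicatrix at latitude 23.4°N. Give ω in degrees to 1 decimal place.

A cylindrical equal-area projection with standard parallel φ₀ has meridian scale h = cos φ / cos φ₀ and parallel scale k = cos φ₀ / cos φ (so areas are preserved, h·k = 1).
At 23.4°: h = 1.291, k = 0.7745; principal scales a = 1.291, b = 0.7745.
sin(ω/2) = (a − b)/(a + b) = 0.5167/2.066 = 0.2501, so ω = 2 arcsin(0.2501) ≈ 29.0°.

29.0°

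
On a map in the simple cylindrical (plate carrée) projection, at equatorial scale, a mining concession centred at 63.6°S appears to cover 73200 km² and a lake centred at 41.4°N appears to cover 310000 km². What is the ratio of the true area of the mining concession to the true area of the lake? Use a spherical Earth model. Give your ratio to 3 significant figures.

On the plate carrée, areal scale = h·k = 1 × sec φ, so true area = apparent × cos φ.
True area of mining concession: 73200 × cos(63.6°) = 73200 × 0.4446 = 32550 km².
True area of lake: 310000 × cos(41.4°) = 310000 × 0.7501 = 232500 km².
Ratio = 32550 / 232500 ≈ 0.140.

0.140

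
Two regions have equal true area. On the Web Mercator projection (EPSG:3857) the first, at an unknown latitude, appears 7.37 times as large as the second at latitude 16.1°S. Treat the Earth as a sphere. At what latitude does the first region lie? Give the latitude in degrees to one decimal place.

Mercator areal scale is sec²φ, so apparent-area ratio = sec²φ₁ / sec²φ₂ = cos²φ₂ / cos²φ₁.
cos²φ₂ / cos²φ₁ = 7.37  ⇒  cos φ₁ = cos 16.1° / √7.37 = 0.9608/2.715 = 0.3539.
φ₁ = arccos(0.3539) ≈ 69.3°.

69.3°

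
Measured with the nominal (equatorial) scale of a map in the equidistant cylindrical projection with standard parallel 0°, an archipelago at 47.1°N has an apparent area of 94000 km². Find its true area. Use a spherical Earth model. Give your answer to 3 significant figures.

64000 km²

In the plate carrée (x = Rλ, y = Rφ), meridians are true-scale (h = 1) and parallels are stretched by k = sec φ.
Areal scale = h·k = 1 × sec φ; at 47.1°, h = 1.000, k = 1.469, so h·k = 1.469.
True area = apparent / (areal scale) = 94000 / 1.469 ≈ 64000 km².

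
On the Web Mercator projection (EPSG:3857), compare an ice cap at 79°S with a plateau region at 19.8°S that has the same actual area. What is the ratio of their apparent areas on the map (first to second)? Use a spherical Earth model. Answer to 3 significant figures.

24.3

Mercator areal scale is sec²φ.
At 79°: sec²(79°) = 1/0.1908² = 27.47.
At 19.8°: sec²(19.8°) = 1/0.9409² = 1.130.
Ratio = 27.47/1.130 = cos²(19.8°)/cos²(79°) ≈ 24.3.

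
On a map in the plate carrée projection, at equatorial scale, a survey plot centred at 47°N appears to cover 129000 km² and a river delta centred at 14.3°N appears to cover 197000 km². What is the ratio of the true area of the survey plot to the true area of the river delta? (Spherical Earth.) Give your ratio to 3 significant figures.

0.461

On the plate carrée, areal scale = h·k = 1 × sec φ, so true area = apparent × cos φ.
True area of survey plot: 129000 × cos(47°) = 129000 × 0.6820 = 87980 km².
True area of river delta: 197000 × cos(14.3°) = 197000 × 0.9690 = 190900 km².
Ratio = 87980 / 190900 ≈ 0.461.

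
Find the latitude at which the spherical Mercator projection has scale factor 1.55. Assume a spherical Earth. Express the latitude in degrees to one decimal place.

Mercator scale is k = sec φ = 1/cos φ.
1/cos φ = 1.55  ⇒  cos φ = 0.6452  ⇒  φ = arccos(0.6452) ≈ 49.8°.

49.8°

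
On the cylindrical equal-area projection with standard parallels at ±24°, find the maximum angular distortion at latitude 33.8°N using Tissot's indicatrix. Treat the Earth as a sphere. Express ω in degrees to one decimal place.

10.8°

For cylindrical equal-area with standard parallel φ₀, h = cos φ / cos φ₀ and k = cos φ₀ / cos φ, so h·k = 1.
At 33.8°: h = 0.9096, k = 1.099; principal scales a = 1.099, b = 0.9096.
sin(ω/2) = (a − b)/(a + b) = 0.1897/2.009 = 0.09444, so ω = 2 arcsin(0.09444) ≈ 10.8°.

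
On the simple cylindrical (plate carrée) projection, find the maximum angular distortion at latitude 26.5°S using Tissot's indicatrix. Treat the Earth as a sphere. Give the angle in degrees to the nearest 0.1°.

In the plate carrée (x = Rλ, y = Rφ), meridians are true-scale (h = 1) and parallels are stretched by k = sec φ.
At 26.5°: h = 1.000, k = 1.117; principal scales a = 1.117, b = 1.000.
sin(ω/2) = (a − b)/(a + b) = 0.1174/2.117 = 0.05545, so ω = 2 arcsin(0.05545) ≈ 6.4°.

6.4°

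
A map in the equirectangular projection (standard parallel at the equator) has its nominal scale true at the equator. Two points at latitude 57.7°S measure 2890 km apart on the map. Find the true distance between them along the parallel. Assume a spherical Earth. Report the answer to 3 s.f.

For the equirectangular projection with φ₀ = 0 (plate carrée), h = 1 along meridians and k = sec φ along parallels.
Along the parallel at 57.7°, map distances are exaggerated by k = sec 57.7° = 1.871.
True distance = 2890 / 1.871 = 2890 × cos 57.7° ≈ 1540 km.

1540 km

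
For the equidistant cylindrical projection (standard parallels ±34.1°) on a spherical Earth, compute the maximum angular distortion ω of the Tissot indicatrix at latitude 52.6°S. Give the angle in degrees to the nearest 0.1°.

In the equirectangular projection with standard parallel φ₀ = 34.1° (x = Rλ cos φ₀, y = Rφ), meridians are true-scale (h = 1) and the parallel scale is k = cos φ₀ / cos φ.
At 52.6°: h = 1.000, k = 1.363; principal scales a = 1.363, b = 1.000.
sin(ω/2) = (a − b)/(a + b) = 0.3633/2.363 = 0.1537, so ω = 2 arcsin(0.1537) ≈ 17.7°.

17.7°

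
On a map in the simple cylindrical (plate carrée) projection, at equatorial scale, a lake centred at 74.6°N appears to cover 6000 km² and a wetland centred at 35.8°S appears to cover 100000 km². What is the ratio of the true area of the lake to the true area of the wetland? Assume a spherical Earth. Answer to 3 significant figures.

0.0196

Plate carrée has h = 1 and k = sec φ, giving areal scale sec φ; true area = (apparent area) · cos φ.
True area of lake: 6000 × cos(74.6°) = 6000 × 0.2656 = 1593 km².
True area of wetland: 100000 × cos(35.8°) = 100000 × 0.8111 = 81110 km².
Ratio = 1593 / 81110 ≈ 0.0196.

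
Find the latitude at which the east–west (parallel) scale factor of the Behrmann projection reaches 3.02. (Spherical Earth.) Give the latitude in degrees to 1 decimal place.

73.3°

The Behrmann projection is cylindrical equal-area with φ₀ = 30°. Cylindrical equal-area (φ₀ = 30°): h = cos φ / cos 30° along meridians, k = cos 30° / cos φ along parallels; h·k = 1.
k = cos φ₀ / cos φ = 3.02  ⇒  cos φ = cos 30° / 3.02 = 0.2868.
φ = arccos(0.2868) ≈ 73.3°.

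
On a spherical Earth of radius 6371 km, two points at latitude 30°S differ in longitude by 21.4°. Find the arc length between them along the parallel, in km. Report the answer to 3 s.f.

2060 km

Arc length along a parallel = R cos φ · Δλ (with Δλ in radians).
= 6371 × cos 30° × (21.4° × π/180) = 6371 × 0.8660 × 0.3735 ≈ 2060 km.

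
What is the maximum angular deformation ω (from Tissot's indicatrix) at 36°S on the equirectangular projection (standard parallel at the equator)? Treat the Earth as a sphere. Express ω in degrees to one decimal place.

12.1°

For the equirectangular projection with φ₀ = 0 (plate carrée), h = 1 along meridians and k = sec φ along parallels.
At 36°: h = 1.000, k = 1.236; principal scales a = 1.236, b = 1.000.
sin(ω/2) = (a − b)/(a + b) = 0.2361/2.236 = 0.1056, so ω = 2 arcsin(0.1056) ≈ 12.1°.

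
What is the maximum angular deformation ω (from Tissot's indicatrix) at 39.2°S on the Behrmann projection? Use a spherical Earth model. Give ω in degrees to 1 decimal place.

12.7°

Behrmann is a cylindrical equal-area projection with standard parallels at ±30°. A cylindrical equal-area projection with standard parallel φ₀ has meridian scale h = cos φ / cos φ₀ and parallel scale k = cos φ₀ / cos φ (so areas are preserved, h·k = 1).
At 39.2°: h = 0.8948, k = 1.118; principal scales a = 1.118, b = 0.8948.
sin(ω/2) = (a − b)/(a + b) = 0.2227/2.012 = 0.1107, so ω = 2 arcsin(0.1107) ≈ 12.7°.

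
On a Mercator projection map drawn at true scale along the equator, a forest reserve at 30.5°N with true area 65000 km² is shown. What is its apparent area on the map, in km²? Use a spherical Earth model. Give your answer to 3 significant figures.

87600 km²

Mercator is conformal, so the point scale is isotropic: h = k = sec φ = 1/cos φ.
Areal scale = k² = sec²φ = 1/cos²(30.5°) = 1/0.8616² = 1.347.
Apparent area = 65000 × 1.347 ≈ 87600 km².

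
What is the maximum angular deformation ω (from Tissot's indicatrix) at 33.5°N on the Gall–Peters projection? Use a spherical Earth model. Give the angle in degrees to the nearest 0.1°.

18.8°

The Gall–Peters projection is cylindrical equal-area with φ₀ = 45°. For cylindrical equal-area with standard parallel φ₀, h = cos φ / cos φ₀ and k = cos φ₀ / cos φ, so h·k = 1.
At 33.5°: h = 1.179, k = 0.8480; principal scales a = 1.179, b = 0.8480.
sin(ω/2) = (a − b)/(a + b) = 0.3313/2.027 = 0.1634, so ω = 2 arcsin(0.1634) ≈ 18.8°.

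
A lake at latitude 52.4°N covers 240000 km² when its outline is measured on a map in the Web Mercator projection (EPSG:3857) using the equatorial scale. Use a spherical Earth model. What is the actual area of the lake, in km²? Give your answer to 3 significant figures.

89300 km²

Mercator is conformal, so the point scale is isotropic: h = k = sec φ = 1/cos φ.
Areal scale = k² = sec²φ = 1/cos²(52.4°) = 1/0.6101² = 2.686.
True area = apparent / (areal scale) = 240000 / 2.686 ≈ 89300 km².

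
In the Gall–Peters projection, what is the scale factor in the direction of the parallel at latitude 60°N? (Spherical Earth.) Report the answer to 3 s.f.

Gall–Peters is a cylindrical equal-area projection with standard parallels at ±45°. A cylindrical equal-area projection with standard parallel φ₀ has meridian scale h = cos φ / cos φ₀ and parallel scale k = cos φ₀ / cos φ (so areas are preserved, h·k = 1).
k = cos 45° / cos 60° = 0.7071/0.5000 = 1.414.

1.41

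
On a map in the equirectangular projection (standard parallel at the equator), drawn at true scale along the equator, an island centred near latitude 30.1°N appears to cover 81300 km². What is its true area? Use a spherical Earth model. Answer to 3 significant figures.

70300 km²

In the plate carrée (x = Rλ, y = Rφ), meridians are true-scale (h = 1) and parallels are stretched by k = sec φ.
Areal scale = h·k = 1 × sec φ; at 30.1°, h = 1.000, k = 1.156, so h·k = 1.156.
True area = apparent / (areal scale) = 81300 / 1.156 ≈ 70300 km².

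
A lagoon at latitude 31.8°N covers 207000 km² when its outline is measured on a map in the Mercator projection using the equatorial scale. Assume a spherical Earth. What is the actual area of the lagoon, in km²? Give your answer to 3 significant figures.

150000 km²

The Mercator projection is conformal; its linear scale factor is the same in every direction and equals sec φ = 1/cos φ.
Areal scale = k² = sec²φ = 1/cos²(31.8°) = 1/0.8499² = 1.384.
True area = apparent / (areal scale) = 207000 / 1.384 ≈ 150000 km².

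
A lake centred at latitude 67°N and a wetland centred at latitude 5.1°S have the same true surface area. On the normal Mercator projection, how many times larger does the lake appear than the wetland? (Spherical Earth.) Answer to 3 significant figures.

Mercator is conformal with k = sec φ, so areal scale = k² = sec²φ.
At 67°: sec²(67°) = 1/0.3907² = 6.550.
At 5.1°: sec²(5.1°) = 1/0.9960² = 1.008.
Ratio = 6.550/1.008 = cos²(5.1°)/cos²(67°) ≈ 6.50.

6.50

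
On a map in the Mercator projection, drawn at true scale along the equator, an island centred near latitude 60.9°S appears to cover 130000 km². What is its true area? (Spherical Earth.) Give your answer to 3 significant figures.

30700 km²

For Mercator, h = k = sec φ (a conformal cylindrical projection has a single point scale, 1/cos φ).
Areal scale = k² = sec²φ = 1/cos²(60.9°) = 1/0.4863² = 4.228.
True area = apparent / (areal scale) = 130000 / 4.228 ≈ 30700 km².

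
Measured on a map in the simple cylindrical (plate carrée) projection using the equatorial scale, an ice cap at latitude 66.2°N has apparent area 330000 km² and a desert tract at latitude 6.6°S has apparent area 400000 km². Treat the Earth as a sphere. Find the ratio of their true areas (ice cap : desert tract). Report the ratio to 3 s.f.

0.335

On the plate carrée, areal scale = h·k = 1 × sec φ, so true area = apparent × cos φ.
True area of ice cap: 330000 × cos(66.2°) = 330000 × 0.4035 = 133200 km².
True area of desert tract: 400000 × cos(6.6°) = 400000 × 0.9934 = 397300 km².
Ratio = 133200 / 397300 ≈ 0.335.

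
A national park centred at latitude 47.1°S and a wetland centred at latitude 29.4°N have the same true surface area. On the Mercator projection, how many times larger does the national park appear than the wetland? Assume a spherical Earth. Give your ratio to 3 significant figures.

On Mercator, area is exaggerated by sec²φ = 1/cos²φ.
At 47.1°: sec²(47.1°) = 1/0.6807² = 2.158.
At 29.4°: sec²(29.4°) = 1/0.8712² = 1.317.
Ratio = 2.158/1.317 = cos²(29.4°)/cos²(47.1°) ≈ 1.64.

1.64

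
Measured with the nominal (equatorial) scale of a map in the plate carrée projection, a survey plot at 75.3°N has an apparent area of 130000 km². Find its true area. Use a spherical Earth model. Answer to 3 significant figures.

Plate carrée maps x = Rλ, y = Rφ. The meridian scale is h = 1 and the parallel scale is k = 1/cos φ = sec φ.
Areal scale = h·k = 1 × sec φ; at 75.3°, h = 1.000, k = 3.941, so h·k = 3.941.
True area = apparent / (areal scale) = 130000 / 3.941 ≈ 33000 km².

33000 km²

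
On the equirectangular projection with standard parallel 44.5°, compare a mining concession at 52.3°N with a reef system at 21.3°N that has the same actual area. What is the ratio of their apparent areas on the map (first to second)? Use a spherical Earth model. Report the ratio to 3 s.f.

In the equirectangular projection with standard parallel φ₀ = 44.5° (x = Rλ cos φ₀, y = Rφ), meridians are true-scale (h = 1) and the parallel scale is k = cos φ₀ / cos φ.
Areal scale at 52.3°: h·k = 1.000 × 1.166 = 1.166.
Areal scale at 21.3°: h·k = 1.000 × 0.7655 = 0.7655.
Ratio = 1.166/0.7655 ≈ 1.52.

1.52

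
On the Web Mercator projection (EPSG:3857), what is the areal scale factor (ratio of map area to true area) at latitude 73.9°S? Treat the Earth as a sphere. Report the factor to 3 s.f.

13.0

Mercator is conformal, so the point scale is isotropic: h = k = sec φ = 1/cos φ.
Areal scale = k² = sec²φ = 1/cos²(73.9°) = 1/0.2773² = 13.00.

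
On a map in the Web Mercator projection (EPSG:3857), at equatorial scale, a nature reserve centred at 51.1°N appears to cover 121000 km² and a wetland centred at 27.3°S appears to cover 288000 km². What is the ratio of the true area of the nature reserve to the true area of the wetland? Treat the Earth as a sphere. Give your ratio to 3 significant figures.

On Mercator the areal scale is sec²φ, so true area = apparent × cos²φ.
True area of nature reserve: 121000 × cos²(51.1°) = 121000 × 0.3943 = 47710 km².
True area of wetland: 288000 × cos²(27.3°) = 288000 × 0.7896 = 227400 km².
Ratio = 47710 / 227400 ≈ 0.210.

0.210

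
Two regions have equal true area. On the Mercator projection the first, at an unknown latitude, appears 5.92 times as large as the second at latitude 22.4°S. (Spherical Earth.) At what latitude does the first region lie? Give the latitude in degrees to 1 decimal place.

On Mercator, (apparent₁)/(apparent₂) = sec²φ₁ / sec²φ₂ when true areas are equal.
cos²φ₂ / cos²φ₁ = 5.92  ⇒  cos φ₁ = cos 22.4° / √5.92 = 0.9245/2.433 = 0.3800.
φ₁ = arccos(0.3800) ≈ 67.7°.

67.7°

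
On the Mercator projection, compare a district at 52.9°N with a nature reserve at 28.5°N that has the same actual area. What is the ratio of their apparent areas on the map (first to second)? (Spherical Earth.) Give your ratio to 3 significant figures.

Mercator areal scale is sec²φ.
At 52.9°: sec²(52.9°) = 1/0.6032² = 2.748.
At 28.5°: sec²(28.5°) = 1/0.8788² = 1.295.
Ratio = 2.748/1.295 = cos²(28.5°)/cos²(52.9°) ≈ 2.12.

2.12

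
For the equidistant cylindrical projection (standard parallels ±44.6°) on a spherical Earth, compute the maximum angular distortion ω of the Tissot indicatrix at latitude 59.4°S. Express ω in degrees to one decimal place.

The equidistant cylindrical projection with φ₀ = 44.6° has h = 1 (meridians true) and k = cos φ₀ / cos φ along parallels.
At 59.4°: h = 1.000, k = 1.399; principal scales a = 1.399, b = 1.000.
sin(ω/2) = (a − b)/(a + b) = 0.3988/2.399 = 0.1662, so ω = 2 arcsin(0.1662) ≈ 19.1°.

19.1°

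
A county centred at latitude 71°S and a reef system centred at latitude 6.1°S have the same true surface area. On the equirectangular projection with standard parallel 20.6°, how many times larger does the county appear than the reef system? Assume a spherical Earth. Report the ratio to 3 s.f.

3.05

With standard parallel φ₀ = 20.6°, the equirectangular projection gives x = Rλ cos φ₀, y = Rφ, so h = 1 and k = cos 20.6° / cos φ.
Areal scale at 71°: h·k = 1.000 × 2.875 = 2.875.
Areal scale at 6.1°: h·k = 1.000 × 0.9414 = 0.9414.
Ratio = 2.875/0.9414 ≈ 3.05.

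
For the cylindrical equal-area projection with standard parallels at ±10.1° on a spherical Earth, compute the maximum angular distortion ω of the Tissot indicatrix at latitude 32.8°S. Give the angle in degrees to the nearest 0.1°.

18.0°

For cylindrical equal-area with standard parallel φ₀, h = cos φ / cos φ₀ and k = cos φ₀ / cos φ, so h·k = 1.
At 32.8°: h = 0.8538, k = 1.171; principal scales a = 1.171, b = 0.8538.
sin(ω/2) = (a − b)/(a + b) = 0.3174/2.025 = 0.1568, so ω = 2 arcsin(0.1568) ≈ 18.0°.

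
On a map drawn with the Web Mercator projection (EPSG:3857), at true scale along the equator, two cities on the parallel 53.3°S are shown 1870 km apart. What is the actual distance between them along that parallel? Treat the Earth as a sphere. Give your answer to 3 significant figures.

1120 km

For Mercator, h = k = sec φ (a conformal cylindrical projection has a single point scale, 1/cos φ).
Along the parallel at 53.3°, map distances are exaggerated by k = sec 53.3° = 1.673.
True distance = 1870 / 1.673 = 1870 × cos 53.3° ≈ 1120 km.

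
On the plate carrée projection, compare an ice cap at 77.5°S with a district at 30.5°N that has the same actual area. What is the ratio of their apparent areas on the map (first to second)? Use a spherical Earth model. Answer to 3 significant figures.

Plate carrée maps x = Rλ, y = Rφ. The meridian scale is h = 1 and the parallel scale is k = 1/cos φ = sec φ.
Areal scale at 77.5°: h·k = 1.000 × 4.620 = 4.620.
Areal scale at 30.5°: h·k = 1.000 × 1.161 = 1.161.
Ratio = 4.620/1.161 ≈ 3.98.

3.98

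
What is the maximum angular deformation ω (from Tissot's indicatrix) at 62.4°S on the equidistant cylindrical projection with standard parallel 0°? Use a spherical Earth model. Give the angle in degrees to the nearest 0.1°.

In the plate carrée (x = Rλ, y = Rφ), meridians are true-scale (h = 1) and parallels are stretched by k = sec φ.
At 62.4°: h = 1.000, k = 2.158; principal scales a = 2.158, b = 1.000.
sin(ω/2) = (a − b)/(a + b) = 1.158/3.158 = 0.3668, so ω = 2 arcsin(0.3668) ≈ 43.0°.

43.0°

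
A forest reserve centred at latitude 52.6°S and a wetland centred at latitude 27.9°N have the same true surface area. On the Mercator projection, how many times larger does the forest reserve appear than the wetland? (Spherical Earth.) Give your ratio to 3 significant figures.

On Mercator, area is exaggerated by sec²φ = 1/cos²φ.
At 52.6°: sec²(52.6°) = 1/0.6074² = 2.711.
At 27.9°: sec²(27.9°) = 1/0.8838² = 1.280.
Ratio = 2.711/1.280 = cos²(27.9°)/cos²(52.6°) ≈ 2.12.

2.12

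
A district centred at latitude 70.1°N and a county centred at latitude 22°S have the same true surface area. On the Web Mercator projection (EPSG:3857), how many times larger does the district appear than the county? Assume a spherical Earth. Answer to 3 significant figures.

On Mercator, area is exaggerated by sec²φ = 1/cos²φ.
At 70.1°: sec²(70.1°) = 1/0.3404² = 8.631.
At 22°: sec²(22°) = 1/0.9272² = 1.163.
Ratio = 8.631/1.163 = cos²(22°)/cos²(70.1°) ≈ 7.42.

7.42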